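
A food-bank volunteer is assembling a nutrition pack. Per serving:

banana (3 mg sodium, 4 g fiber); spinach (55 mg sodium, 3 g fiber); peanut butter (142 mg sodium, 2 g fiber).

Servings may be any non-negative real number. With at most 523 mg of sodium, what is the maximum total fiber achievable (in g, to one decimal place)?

Fiber per mg sodium: banana 1.333, spinach 0.05455, peanut butter 0.01408.
With no serving limits, spend the whole sodium allowance on banana: 523 mg / 3 mg × 4 g = 697.3 g.

697.3 g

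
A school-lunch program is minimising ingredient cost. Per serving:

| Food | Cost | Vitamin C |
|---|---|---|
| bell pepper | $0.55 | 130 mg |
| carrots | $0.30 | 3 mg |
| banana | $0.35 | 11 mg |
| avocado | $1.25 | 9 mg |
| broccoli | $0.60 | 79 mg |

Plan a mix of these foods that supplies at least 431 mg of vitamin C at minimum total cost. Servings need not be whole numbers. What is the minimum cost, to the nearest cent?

$1.82

Cost per mg of vitamin C: bell pepper $0.0042, broccoli $0.0076, banana $0.0318, carrots $0.1000, avocado $0.1389.
With no serving limits, use only bell pepper: 431 mg / 130 mg = 3.315 servings × $0.55 = $1.82.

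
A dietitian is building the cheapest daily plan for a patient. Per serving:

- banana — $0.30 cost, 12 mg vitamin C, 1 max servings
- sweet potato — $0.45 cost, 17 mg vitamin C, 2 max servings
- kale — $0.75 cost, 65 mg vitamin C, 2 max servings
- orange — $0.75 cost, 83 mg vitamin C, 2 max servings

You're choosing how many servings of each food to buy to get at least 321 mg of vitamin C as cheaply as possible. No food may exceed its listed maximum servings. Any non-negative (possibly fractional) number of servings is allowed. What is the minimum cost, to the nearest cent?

$3.64

Cost per mg of vitamin C: orange $0.0090, kale $0.0115, banana $0.0250, sweet potato $0.0265.
Take 2 servings of orange: +166.0 mg vitamin C for $1.50 (total $1.50, still need 155.0 mg).
Take 2 servings of kale: +130.0 mg vitamin C for $1.50 (total $3.00, still need 25.0 mg).
Take 1 serving of banana: +12.0 mg vitamin C for $0.30 (total $3.30, still need 13.0 mg).
Take 0.7647 servings of sweet potato: +13.0 mg vitamin C for $0.34 (total $3.64, still need 0.0 mg).
Greedy by cheapest-per-mg is optimal for a single linear constraint, so the minimum cost is $3.64.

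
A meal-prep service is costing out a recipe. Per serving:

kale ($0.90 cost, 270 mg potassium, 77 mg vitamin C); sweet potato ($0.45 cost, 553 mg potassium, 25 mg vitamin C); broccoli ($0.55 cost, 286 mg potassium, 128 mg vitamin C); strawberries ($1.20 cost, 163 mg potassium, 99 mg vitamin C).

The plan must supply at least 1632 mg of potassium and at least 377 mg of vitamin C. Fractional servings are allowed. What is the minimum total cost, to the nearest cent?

An LP optimum is at a vertex; with two nutrient constraints at most two foods are used. Check each candidate.
kale only: max(1632/270, 377/77) = 6.044 servings → $5.44.
sweet potato only: max(1632/553, 377/25) = 15.08 servings → $6.79.
broccoli only: max(1632/286, 377/128) = 5.706 servings → $3.14.
strawberries only: max(1632/163, 377/99) = 10.01 servings → $12.01.
kale + sweet potato with both tight: 4.68 servings and 0.6663 servings → $4.51.
kale + broccoli: the both-tight solution has a negative serving — not a feasible corner.
kale + strawberries: intersection lies outside the first quadrant.
sweet potato + broccoli with both tight: 1.588 servings and 2.635 servings → $2.16.
sweet potato + strawberries with both tight: 1.976 servings and 3.309 servings → $4.86.
broccoli + strawberries: intersection lies outside the first quadrant.
So the least-cost plan costs $2.16.

$2.16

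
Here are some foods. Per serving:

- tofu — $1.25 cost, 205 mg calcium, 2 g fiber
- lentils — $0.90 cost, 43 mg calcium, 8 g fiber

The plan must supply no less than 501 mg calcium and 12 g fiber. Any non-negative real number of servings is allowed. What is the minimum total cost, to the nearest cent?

$3.65

tofu only: max(501/205, 12/2) = 6 servings → $7.50.
lentils only: max(501/43, 12/8) = 11.65 servings → $10.49.
tofu + lentils with both tight: 2.247 servings and 0.9382 servings → $3.65.
Cheapest feasible corner: $3.65.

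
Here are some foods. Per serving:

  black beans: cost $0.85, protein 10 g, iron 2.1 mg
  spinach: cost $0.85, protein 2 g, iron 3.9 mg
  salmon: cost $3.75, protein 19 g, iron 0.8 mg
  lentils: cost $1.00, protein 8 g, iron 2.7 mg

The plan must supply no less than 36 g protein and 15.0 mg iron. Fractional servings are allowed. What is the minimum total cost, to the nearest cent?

At the optimum either one food covers both requirements or two foods hit both targets exactly; no other combination can be cheaper.
black beans only: max(36/10, 15.0/2.1) = 7.143 servings → $6.07.
spinach only: max(36/2, 15.0/3.9) = 18 servings → $15.30.
salmon only: max(36/19, 15.0/0.8) = 18.75 servings → $70.31.
lentils only: max(36/8, 15.0/2.7) = 5.556 servings → $5.56.
black beans + spinach with both tight: 3.172 servings and 2.138 servings → $4.51.
black beans + salmon with both targets exact would need a negative amount; discard.
black beans + lentils: intersection lies outside the first quadrant.
spinach + salmon with both tight: 3.534 servings and 1.523 servings → $8.71.
spinach + lentils with both tight: 0.8837 servings and 4.279 servings → $5.03.
salmon + lentils: the both-tight solution has a negative serving — not a feasible corner.
Cheapest feasible corner: $4.51.

$4.51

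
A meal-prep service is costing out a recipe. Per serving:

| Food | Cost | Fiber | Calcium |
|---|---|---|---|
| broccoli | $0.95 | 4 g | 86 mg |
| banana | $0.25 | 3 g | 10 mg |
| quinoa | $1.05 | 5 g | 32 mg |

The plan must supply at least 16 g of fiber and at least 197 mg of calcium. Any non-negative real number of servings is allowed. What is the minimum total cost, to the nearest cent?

Minimising a linear cost over {fiber ≥ 16, calcium ≥ 197, servings ≥ 0} — the optimum is at a vertex, using one or two foods.
broccoli only: max(16/4, 197/86) = 4 servings → $3.80.
banana only: max(16/3, 197/10) = 19.7 servings → $4.92.
quinoa only: max(16/5, 197/32) = 6.156 servings → $6.46.
broccoli + banana with both tight: 1.977 servings and 2.697 servings → $2.55.
broccoli + quinoa with both tight: 1.566 servings and 1.947 servings → $3.53.
banana + quinoa: the both-tight solution has a negative serving — not a feasible corner.
The minimum over all feasible corners is $2.55.

$2.55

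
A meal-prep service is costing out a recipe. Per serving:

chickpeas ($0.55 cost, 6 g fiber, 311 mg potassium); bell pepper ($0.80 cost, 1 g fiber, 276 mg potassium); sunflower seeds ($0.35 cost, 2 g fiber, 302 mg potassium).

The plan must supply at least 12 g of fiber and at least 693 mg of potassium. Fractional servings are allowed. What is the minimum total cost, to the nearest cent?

At the optimum either one food covers both requirements or two foods hit both targets exactly; no other combination can be cheaper.
chickpeas only: max(12/6, 693/311) = 2.228 servings → $1.23.
bell pepper only: max(12/1, 693/276) = 12 servings → $9.60.
sunflower seeds only: max(12/2, 693/302) = 6 servings → $2.10.
chickpeas + bell pepper with both tight: 1.947 servings and 0.3167 servings → $1.32.
chickpeas + sunflower seeds with both tight: 1.881 servings and 0.358 servings → $1.16.
bell pepper + sunflower seeds: intersection lies outside the first quadrant.
The minimum over all feasible corners is $1.16.

$1.16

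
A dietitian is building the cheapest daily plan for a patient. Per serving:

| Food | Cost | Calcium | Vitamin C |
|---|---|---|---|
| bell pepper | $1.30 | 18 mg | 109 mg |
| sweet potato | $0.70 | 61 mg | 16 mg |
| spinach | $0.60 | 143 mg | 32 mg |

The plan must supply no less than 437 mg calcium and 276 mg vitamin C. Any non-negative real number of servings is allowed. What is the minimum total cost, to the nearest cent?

$3.91

With two linear requirements the optimum uses one or two foods; enumerate the corners.
bell pepper only: max(437/18, 276/109) = 24.28 servings → $31.56.
sweet potato only: max(437/61, 276/16) = 17.25 servings → $12.07.
spinach only: max(437/143, 276/32) = 8.625 servings → $5.17.
bell pepper + sweet potato with both tight: 1.548 servings and 6.707 servings → $6.71.
bell pepper + spinach with both tight: 1.698 servings and 2.842 servings → $3.91.
sweet potato + spinach: intersection lies outside the first quadrant.
The minimum over all feasible corners is $3.91.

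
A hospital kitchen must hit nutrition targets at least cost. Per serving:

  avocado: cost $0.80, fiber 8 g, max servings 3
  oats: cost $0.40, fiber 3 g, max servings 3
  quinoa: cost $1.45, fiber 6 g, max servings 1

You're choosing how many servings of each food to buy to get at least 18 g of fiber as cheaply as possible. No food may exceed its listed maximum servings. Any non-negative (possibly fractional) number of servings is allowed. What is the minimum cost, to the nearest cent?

Cost per g of fiber: avocado $0.1000, oats $0.1333, quinoa $0.2417.
Take 2.25 servings of avocado: +18.0 g fiber for $1.80 (total $1.80, still need 0.0 g).
Greedy by cheapest-per-g is optimal for a single linear constraint, so the minimum cost is $1.80.

$1.80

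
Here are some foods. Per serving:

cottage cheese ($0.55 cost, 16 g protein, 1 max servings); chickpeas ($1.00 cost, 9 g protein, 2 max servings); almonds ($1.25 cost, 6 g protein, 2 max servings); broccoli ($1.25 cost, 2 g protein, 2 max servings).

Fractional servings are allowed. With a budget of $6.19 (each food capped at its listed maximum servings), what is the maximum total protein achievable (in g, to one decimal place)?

47.8 g

Protein per dollar: cottage cheese 29.09, chickpeas 9, almonds 4.8, broccoli 1.6.
Take 1 serving of cottage cheese: spends $0.55, +16.0 g protein (running total 16.0 g).
Take 2 servings of chickpeas: spends $2.00, +18.0 g protein (running total 34.0 g).
Take 2 servings of almonds: spends $2.50, +12.0 g protein (running total 46.0 g).
Take 0.912 servings of broccoli: spends $1.14, +1.8 g protein (running total 47.8 g).
Greedy by best ratio exhausts the cost allowance optimally: 47.8 g.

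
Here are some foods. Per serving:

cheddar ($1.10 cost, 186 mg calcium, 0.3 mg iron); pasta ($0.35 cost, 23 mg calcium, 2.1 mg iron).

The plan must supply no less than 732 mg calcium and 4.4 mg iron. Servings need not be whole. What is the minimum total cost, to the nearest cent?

$4.66

For a min-cost LP with two ≥-constraints, a basic feasible solution has at most two positive variables.
cheddar only: max(732/186, 4.4/0.3) = 14.67 servings → $16.13.
pasta only: max(732/23, 4.4/2.1) = 31.83 servings → $11.14.
cheddar + pasta with both tight: 3.743 servings and 1.561 servings → $4.66.
The minimum over all feasible corners is $4.66.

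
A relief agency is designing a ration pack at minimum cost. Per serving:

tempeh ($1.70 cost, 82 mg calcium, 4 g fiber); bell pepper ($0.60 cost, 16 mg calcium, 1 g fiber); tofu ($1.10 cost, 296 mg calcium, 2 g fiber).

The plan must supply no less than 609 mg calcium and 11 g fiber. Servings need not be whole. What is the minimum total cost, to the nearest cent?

$5.05

Two binding constraints pin down two serving amounts, so the optimal mix uses at most two foods. The candidates are each food alone (scaled to the tighter of calcium/fiber) and each pair with both constraints tight.
tempeh only: max(609/82, 11/4) = 7.427 servings → $12.63.
bell pepper only: max(609/16, 11/1) = 38.06 servings → $22.84.
tofu only: max(609/296, 11/2) = 5.5 servings → $6.05.
tempeh + bell pepper: intersection lies outside the first quadrant.
tempeh + tofu with both tight: 1.998 servings and 1.504 servings → $5.05.
bell pepper + tofu with both tight: 7.72 servings and 1.64 servings → $6.44.
Cheapest feasible corner: $5.05.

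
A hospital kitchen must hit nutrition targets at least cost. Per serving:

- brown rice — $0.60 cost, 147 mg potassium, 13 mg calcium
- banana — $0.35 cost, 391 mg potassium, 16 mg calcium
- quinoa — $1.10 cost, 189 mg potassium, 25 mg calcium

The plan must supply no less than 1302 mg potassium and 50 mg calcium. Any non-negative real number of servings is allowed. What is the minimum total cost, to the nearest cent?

$1.17

An LP optimum is at a vertex; with two nutrient constraints at most two foods are used. Check each candidate.
brown rice only: max(1302/147, 50/13) = 8.857 servings → $5.31.
banana only: max(1302/391, 50/16) = 3.33 servings → $1.17.
quinoa only: max(1302/189, 50/25) = 6.889 servings → $7.58.
brown rice + banana with both targets exact would need a negative amount; discard.
brown rice + quinoa: the both-tight solution has a negative serving — not a feasible corner.
banana + quinoa with both targets exact would need a negative amount; discard.
The minimum over all feasible corners is $1.17.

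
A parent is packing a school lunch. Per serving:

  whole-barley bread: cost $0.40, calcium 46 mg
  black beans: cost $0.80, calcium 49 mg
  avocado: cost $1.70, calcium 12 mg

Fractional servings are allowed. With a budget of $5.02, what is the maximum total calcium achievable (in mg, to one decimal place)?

Calcium per dollar: whole-barley bread 115, black beans 61.25, avocado 7.059.
With no serving limits, spend the whole cost allowance on whole-barley bread: $5.02 / $0.40 × 46 mg = 577.3 mg.

577.3 mg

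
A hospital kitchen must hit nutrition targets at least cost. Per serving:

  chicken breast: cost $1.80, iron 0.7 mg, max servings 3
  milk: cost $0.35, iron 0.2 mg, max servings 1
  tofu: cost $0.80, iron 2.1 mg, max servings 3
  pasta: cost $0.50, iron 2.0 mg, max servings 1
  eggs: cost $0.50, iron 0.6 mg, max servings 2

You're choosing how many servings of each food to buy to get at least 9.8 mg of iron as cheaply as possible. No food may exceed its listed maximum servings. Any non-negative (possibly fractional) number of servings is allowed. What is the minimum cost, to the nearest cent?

$4.51

Cost per mg of iron: pasta $0.2500, tofu $0.3810, eggs $0.8333, milk $1.7500, chicken breast $2.5714.
Take 1 serving of pasta: +2.0 mg iron for $0.50 (total $0.50, still need 7.8 mg).
Take 3 servings of tofu: +6.3 mg iron for $2.40 (total $2.90, still need 1.5 mg).
Take 2 servings of eggs: +1.2 mg iron for $1.00 (total $3.90, still need 0.3 mg).
Take 1 serving of milk: +0.2 mg iron for $0.35 (total $4.25, still need 0.1 mg).
Take 0.1429 servings of chicken breast: +0.1 mg iron for $0.26 (total $4.51, still need 0.0 mg).
Filling from the cheapest source first is optimal under one linear minimum: $4.51.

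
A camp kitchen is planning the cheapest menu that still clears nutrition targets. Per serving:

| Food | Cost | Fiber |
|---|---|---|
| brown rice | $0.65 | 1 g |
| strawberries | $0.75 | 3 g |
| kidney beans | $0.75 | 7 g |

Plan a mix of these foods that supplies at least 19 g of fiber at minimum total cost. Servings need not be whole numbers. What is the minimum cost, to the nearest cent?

Cost per g of fiber: kidney beans $0.1071, strawberries $0.2500, brown rice $0.6500.
With no serving limits, use only kidney beans: 19 g / 7 g = 2.714 servings × $0.75 = $2.04.

$2.04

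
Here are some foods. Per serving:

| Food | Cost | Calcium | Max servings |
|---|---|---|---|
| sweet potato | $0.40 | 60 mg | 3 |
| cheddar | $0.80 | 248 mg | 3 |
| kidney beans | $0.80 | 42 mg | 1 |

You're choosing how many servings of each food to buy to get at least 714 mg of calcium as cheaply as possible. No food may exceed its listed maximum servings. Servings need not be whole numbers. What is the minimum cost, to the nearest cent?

$2.30

Cost per mg of calcium: cheddar $0.0032, sweet potato $0.0067, kidney beans $0.0190.
Take 2.879 servings of cheddar: +714.0 mg calcium for $2.30 (total $2.30, still need 0.0 mg).
Filling from the cheapest source first is optimal under one linear minimum: $2.30.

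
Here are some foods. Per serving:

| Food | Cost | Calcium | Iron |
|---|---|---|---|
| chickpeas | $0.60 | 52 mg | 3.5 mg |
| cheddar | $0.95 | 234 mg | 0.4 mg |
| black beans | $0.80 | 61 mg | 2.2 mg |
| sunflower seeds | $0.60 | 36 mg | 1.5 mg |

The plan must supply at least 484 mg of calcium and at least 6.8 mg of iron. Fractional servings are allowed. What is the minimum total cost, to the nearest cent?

An LP optimum is at a vertex; with two nutrient constraints at most two foods are used. Check each candidate.
chickpeas only: max(484/52, 6.8/3.5) = 9.308 servings → $5.58.
cheddar only: max(484/234, 6.8/0.4) = 17 servings → $16.15.
black beans only: max(484/61, 6.8/2.2) = 7.934 servings → $6.35.
sunflower seeds only: max(484/36, 6.8/1.5) = 13.44 servings → $8.07.
chickpeas + cheddar with both tight: 1.751 servings and 1.679 servings → $2.65.
chickpeas + black beans with both targets exact would need a negative amount; discard.
chickpeas + sunflower seeds: the both-tight solution has a negative serving — not a feasible corner.
cheddar + black beans with both tight: 1.325 servings and 2.85 servings → $3.54.
cheddar + sunflower seeds with both tight: 1.43 servings and 4.152 servings → $3.85.
black beans + sunflower seeds: the both-tight solution has a negative serving — not a feasible corner.
Cheapest feasible corner: $2.65.

$2.65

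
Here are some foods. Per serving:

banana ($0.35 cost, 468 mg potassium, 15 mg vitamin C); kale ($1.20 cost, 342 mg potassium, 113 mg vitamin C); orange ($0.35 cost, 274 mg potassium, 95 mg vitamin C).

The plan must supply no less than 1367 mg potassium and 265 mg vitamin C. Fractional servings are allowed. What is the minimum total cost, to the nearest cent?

$1.39

A basic optimal solution has at most two foods positive. Try each food alone and each pair with both targets met exactly.
banana only: max(1367/468, 265/15) = 17.67 servings → $6.18.
kale only: max(1367/342, 265/113) = 3.997 servings → $4.80.
orange only: max(1367/274, 265/95) = 4.989 servings → $1.75.
banana + kale with both tight: 1.337 servings and 2.168 servings → $3.07.
banana + orange with both tight: 1.419 servings and 2.565 servings → $1.39.
kale + orange: the both-tight solution has a negative serving — not a feasible corner.
The minimum over all feasible corners is $1.39.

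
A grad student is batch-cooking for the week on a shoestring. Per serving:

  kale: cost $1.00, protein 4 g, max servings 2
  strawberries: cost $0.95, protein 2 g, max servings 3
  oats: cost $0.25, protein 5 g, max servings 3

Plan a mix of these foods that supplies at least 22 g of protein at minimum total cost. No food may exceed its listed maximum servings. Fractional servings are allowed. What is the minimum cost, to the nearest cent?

Cost per g of protein: oats $0.0500, kale $0.2500, strawberries $0.4750.
Take 3 servings of oats: +15.0 g protein for $0.75 (total $0.75, still need 7.0 g).
Take 1.75 servings of kale: +7.0 g protein for $1.75 (total $2.50, still need 0.0 g).
Greedy by cheapest-per-g is optimal for a single linear constraint, so the minimum cost is $2.50.

$2.50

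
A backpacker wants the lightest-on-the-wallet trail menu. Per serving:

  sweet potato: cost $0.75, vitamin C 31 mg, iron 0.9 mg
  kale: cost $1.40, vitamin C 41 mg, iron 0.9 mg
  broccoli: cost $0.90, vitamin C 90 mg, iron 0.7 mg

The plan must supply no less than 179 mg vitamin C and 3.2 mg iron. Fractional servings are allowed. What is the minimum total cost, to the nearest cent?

For a min-cost LP with two ≥-constraints, a basic feasible solution has at most two positive variables.
sweet potato only: max(179/31, 3.2/0.9) = 5.774 servings → $4.33.
kale only: max(179/41, 3.2/0.9) = 4.366 servings → $6.11.
broccoli only: max(179/90, 3.2/0.7) = 4.571 servings → $4.11.
sweet potato + kale: intersection lies outside the first quadrant.
sweet potato + broccoli with both tight: 2.744 servings and 1.044 servings → $3.00.
kale + broccoli with both tight: 3.111 servings and 0.5717 servings → $4.87.
Cheapest feasible corner: $3.00.

$3.00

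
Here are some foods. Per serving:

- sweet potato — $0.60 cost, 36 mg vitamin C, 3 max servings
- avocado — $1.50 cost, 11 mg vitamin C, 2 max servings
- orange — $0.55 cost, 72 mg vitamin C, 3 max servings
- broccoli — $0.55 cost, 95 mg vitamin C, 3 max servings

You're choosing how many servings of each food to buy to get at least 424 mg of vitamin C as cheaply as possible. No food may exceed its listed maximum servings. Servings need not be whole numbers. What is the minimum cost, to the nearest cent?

$2.71

Cost per mg of vitamin C: broccoli $0.0058, orange $0.0076, sweet potato $0.0167, avocado $0.1364.
Take 3 servings of broccoli: +285.0 mg vitamin C for $1.65 (total $1.65, still need 139.0 mg).
Take 1.931 servings of orange: +139.0 mg vitamin C for $1.06 (total $2.71, still need 0.0 mg).
Filling from the cheapest source first is optimal under one linear minimum: $2.71.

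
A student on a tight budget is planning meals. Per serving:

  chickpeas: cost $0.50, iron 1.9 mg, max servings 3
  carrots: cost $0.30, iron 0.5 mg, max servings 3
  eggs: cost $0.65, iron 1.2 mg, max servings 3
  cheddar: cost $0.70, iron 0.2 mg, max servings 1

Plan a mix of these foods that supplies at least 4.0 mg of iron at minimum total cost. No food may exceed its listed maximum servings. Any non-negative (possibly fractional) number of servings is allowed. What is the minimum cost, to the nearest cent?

$1.05

Cost per mg of iron: chickpeas $0.2632, eggs $0.5417, carrots $0.6000, cheddar $3.5000.
Take 2.105 servings of chickpeas: +4.0 mg iron for $1.05 (total $1.05, still need 0.0 mg).
Greedy by cheapest-per-mg is optimal for a single linear constraint, so the minimum cost is $1.05.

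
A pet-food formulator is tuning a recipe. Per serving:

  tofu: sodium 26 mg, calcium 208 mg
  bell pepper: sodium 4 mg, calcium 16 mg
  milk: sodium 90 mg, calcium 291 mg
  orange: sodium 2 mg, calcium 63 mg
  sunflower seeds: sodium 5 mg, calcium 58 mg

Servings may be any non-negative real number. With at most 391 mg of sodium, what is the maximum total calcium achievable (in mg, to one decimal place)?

12316.5 mg

Calcium per mg sodium: orange 31.5, sunflower seeds 11.6, tofu 8, bell pepper 4, milk 3.233.
With no serving limits, spend the whole sodium allowance on orange: 391 mg / 2 mg × 63 mg = 12316.5 mg.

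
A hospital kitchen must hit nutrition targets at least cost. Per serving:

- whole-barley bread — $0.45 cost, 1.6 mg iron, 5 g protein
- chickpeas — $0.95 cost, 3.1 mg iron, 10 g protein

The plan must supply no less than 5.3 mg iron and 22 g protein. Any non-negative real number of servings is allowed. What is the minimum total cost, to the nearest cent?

$1.98

This is a tiny linear program; its minimum lies at a vertex of the feasible set. List the vertices and price them.
whole-barley bread only: max(5.3/1.6, 22/5) = 4.4 servings → $1.98.
chickpeas only: max(5.3/3.1, 22/10) = 2.2 servings → $2.09.
whole-barley bread + chickpeas: intersection lies outside the first quadrant.
The minimum over all feasible corners is $1.98.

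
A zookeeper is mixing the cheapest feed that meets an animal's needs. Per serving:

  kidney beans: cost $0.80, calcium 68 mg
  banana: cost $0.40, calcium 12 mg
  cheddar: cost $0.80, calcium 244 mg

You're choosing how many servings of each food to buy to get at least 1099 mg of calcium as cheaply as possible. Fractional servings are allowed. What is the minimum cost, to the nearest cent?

Cost per mg of calcium: cheddar $0.0033, kidney beans $0.0118, banana $0.0333.
With no serving limits, use only cheddar: 1099 mg / 244 mg = 4.504 servings × $0.80 = $3.60.

$3.60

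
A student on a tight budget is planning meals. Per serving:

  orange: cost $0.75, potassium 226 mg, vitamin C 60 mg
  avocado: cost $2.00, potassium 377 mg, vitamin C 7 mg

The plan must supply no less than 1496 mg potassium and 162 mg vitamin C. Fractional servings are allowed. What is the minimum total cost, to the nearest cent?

With two linear requirements the optimum uses one or two foods; enumerate the corners.
orange only: max(1496/226, 162/60) = 6.619 servings → $4.96.
avocado only: max(1496/377, 162/7) = 23.14 servings → $46.29.
orange + avocado with both tight: 2.405 servings and 2.526 servings → $6.86.
Cheapest feasible corner: $4.96.

$4.96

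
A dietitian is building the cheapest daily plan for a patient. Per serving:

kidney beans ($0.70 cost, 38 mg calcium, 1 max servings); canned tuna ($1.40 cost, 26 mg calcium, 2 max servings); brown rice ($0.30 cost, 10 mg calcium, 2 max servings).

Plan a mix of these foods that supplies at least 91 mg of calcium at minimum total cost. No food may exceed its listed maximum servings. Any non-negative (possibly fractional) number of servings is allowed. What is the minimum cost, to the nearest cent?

Cost per mg of calcium: kidney beans $0.0184, brown rice $0.0300, canned tuna $0.0538.
Take 1 serving of kidney beans: +38.0 mg calcium for $0.70 (total $0.70, still need 53.0 mg).
Take 2 servings of brown rice: +20.0 mg calcium for $0.60 (total $1.30, still need 33.0 mg).
Take 1.269 servings of canned tuna: +33.0 mg calcium for $1.78 (total $3.08, still need 0.0 mg).
Greedy by cheapest-per-mg is optimal for a single linear constraint, so the minimum cost is $3.08.

$3.08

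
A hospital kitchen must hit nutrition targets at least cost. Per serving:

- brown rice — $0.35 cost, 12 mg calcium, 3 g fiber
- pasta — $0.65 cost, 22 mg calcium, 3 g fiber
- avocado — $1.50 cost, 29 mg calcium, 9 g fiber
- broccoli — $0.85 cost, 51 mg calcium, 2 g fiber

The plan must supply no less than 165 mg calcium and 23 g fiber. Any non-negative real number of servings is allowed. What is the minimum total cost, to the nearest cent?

$3.73

With two linear requirements the optimum uses one or two foods; enumerate the corners.
brown rice only: max(165/12, 23/3) = 13.75 servings → $4.81.
pasta only: max(165/22, 23/3) = 7.667 servings → $4.98.
avocado only: max(165/29, 23/9) = 5.69 servings → $8.53.
broccoli only: max(165/51, 23/2) = 11.5 servings → $9.78.
brown rice + pasta with both tight: 0.3667 servings and 7.3 servings → $4.87.
brown rice + avocado: the both-tight solution has a negative serving — not a feasible corner.
brown rice + broccoli with both tight: 6.535 servings and 1.698 servings → $3.73.
pasta + avocado with both tight: 7.369 servings and 0.0991 servings → $4.94.
pasta + broccoli: intersection lies outside the first quadrant.
avocado + broccoli with both tight: 2.102 servings and 2.04 servings → $4.89.
So the least-cost plan costs $3.73.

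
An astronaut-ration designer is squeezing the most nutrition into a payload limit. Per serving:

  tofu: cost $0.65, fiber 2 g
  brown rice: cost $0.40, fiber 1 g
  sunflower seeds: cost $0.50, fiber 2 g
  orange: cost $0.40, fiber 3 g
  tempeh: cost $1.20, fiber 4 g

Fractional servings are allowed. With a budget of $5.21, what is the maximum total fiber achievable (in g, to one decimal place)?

Fiber per dollar: orange 7.5, sunflower seeds 4, tempeh 3.333, tofu 3.077, brown rice 2.5.
With no serving limits, spend the whole cost allowance on orange: $5.21 / $0.40 × 3 g = 39.1 g.

39.1 g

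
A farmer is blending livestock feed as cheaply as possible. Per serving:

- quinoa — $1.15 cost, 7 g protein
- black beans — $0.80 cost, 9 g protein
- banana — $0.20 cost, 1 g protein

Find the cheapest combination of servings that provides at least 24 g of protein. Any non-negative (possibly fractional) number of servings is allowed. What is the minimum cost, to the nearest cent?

Cost per g of protein: black beans $0.0889, quinoa $0.1643, banana $0.2000.
With no serving limits, use only black beans: 24 g / 9 g = 2.667 servings × $0.80 = $2.13.

$2.13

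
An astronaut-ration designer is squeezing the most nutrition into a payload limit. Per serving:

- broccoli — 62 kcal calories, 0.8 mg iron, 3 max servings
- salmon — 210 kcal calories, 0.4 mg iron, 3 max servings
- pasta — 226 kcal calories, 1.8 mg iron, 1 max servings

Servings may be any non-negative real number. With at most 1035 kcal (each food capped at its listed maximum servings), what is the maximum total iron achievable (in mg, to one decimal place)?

Iron per kcal: broccoli 0.0129, pasta 0.007965, salmon 0.001905.
Take 3 servings of broccoli: uses 186 kcal, +2.4 mg iron (running total 2.4 mg).
Take 1 serving of pasta: uses 226 kcal, +1.8 mg iron (running total 4.2 mg).
Take 2.967 servings of salmon: uses 623 kcal, +1.2 mg iron (running total 5.4 mg).
Greedy by best ratio exhausts the calories allowance optimally: 5.4 mg.

5.4 mg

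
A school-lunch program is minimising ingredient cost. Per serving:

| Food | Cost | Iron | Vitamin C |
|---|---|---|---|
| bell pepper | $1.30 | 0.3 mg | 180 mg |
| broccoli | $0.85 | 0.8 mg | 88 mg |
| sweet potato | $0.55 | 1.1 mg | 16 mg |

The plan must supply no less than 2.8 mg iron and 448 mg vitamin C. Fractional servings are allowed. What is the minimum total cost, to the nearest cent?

$3.91

At the optimum either one food covers both requirements or two foods hit both targets exactly; no other combination can be cheaper.
bell pepper only: max(2.8/0.3, 448/180) = 9.333 servings → $12.13.
broccoli only: max(2.8/0.8, 448/88) = 5.091 servings → $4.33.
sweet potato only: max(2.8/1.1, 448/16) = 28 servings → $15.40.
bell pepper + broccoli with both tight: 0.9524 servings and 3.143 servings → $3.91.
bell pepper + sweet potato with both tight: 2.319 servings and 1.913 servings → $4.07.
broccoli + sweet potato with both targets exact would need a negative amount; discard.
The minimum over all feasible corners is $3.91.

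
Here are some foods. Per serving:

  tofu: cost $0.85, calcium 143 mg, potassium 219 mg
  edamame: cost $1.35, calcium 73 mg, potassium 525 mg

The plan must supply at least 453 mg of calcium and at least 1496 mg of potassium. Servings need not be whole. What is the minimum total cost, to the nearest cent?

At the optimum either one food covers both requirements or two foods hit both targets exactly; no other combination can be cheaper.
tofu only: max(453/143, 1496/219) = 6.831 servings → $5.81.
edamame only: max(453/73, 1496/525) = 6.205 servings → $8.38.
tofu + edamame with both tight: 2.177 servings and 1.942 servings → $4.47.
Cheapest feasible corner: $4.47.

$4.47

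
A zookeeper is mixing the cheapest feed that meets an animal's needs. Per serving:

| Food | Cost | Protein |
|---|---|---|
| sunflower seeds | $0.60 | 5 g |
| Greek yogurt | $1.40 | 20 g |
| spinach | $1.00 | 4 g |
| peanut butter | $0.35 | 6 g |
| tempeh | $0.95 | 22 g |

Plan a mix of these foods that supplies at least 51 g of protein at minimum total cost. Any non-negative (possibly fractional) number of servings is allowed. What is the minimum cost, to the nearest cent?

$2.20

Cost per g of protein: tempeh $0.0432, peanut butter $0.0583, Greek yogurt $0.0700, sunflower seeds $0.1200, spinach $0.2500.
With no serving limits, use only tempeh: 51 g / 22 g = 2.318 servings × $0.95 = $2.20.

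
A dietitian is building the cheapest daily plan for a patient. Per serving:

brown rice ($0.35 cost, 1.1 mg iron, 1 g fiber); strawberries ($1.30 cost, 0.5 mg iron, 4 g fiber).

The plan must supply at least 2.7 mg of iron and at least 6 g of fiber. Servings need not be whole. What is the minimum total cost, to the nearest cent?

brown rice only: max(2.7/1.1, 6/1) = 6 servings → $2.10.
strawberries only: max(2.7/0.5, 6/4) = 5.4 servings → $7.02.
brown rice + strawberries with both tight: 2 servings and 1 serving → $2.00.
So the least-cost plan costs $2.00.

$2.00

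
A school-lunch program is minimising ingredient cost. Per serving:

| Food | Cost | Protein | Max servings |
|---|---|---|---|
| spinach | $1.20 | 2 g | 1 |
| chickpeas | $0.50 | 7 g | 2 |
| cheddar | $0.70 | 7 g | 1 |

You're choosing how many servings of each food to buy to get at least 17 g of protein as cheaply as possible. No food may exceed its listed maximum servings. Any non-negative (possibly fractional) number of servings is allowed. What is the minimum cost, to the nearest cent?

Cost per g of protein: chickpeas $0.0714, cheddar $0.1000, spinach $0.6000.
Take 2 servings of chickpeas: +14.0 g protein for $1.00 (total $1.00, still need 3.0 g).
Take 0.4286 servings of cheddar: +3.0 g protein for $0.30 (total $1.30, still need 0.0 g).
Greedy by cheapest-per-g is optimal for a single linear constraint, so the minimum cost is $1.30.

$1.30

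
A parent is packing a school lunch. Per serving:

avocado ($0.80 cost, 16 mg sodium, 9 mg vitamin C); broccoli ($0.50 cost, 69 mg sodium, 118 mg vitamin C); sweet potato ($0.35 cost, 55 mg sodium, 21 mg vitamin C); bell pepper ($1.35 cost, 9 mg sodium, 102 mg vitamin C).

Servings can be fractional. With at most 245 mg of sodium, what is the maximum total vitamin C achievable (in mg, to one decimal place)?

2776.7 mg

Vitamin C per mg sodium: bell pepper 11.33, broccoli 1.71, avocado 0.5625, sweet potato 0.3818.
With no serving limits, spend the whole sodium allowance on bell pepper: 245 mg / 9 mg × 102 mg = 2776.7 mg.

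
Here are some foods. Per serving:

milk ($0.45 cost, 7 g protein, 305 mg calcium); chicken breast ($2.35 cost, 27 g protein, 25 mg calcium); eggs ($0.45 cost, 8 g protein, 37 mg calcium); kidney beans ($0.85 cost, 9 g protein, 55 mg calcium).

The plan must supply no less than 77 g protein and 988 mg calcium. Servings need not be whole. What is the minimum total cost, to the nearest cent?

With two linear requirements the optimum uses one or two foods; enumerate the corners.
milk only: max(77/7, 988/305) = 11 servings → $4.95.
chicken breast only: max(77/27, 988/25) = 39.52 servings → $92.87.
eggs only: max(77/8, 988/37) = 26.7 servings → $12.02.
kidney beans only: max(77/9, 988/55) = 17.96 servings → $15.27.
milk + chicken breast with both tight: 3.071 servings and 2.056 servings → $6.21.
milk + eggs with both tight: 2.318 servings and 7.597 servings → $4.46.
milk + kidney beans with both tight: 1.973 servings and 7.021 servings → $6.86.
chicken breast + eggs: the both-tight solution has a negative serving — not a feasible corner.
chicken breast + kidney beans: the both-tight solution has a negative serving — not a feasible corner.
eggs + kidney beans with both targets exact would need a negative amount; discard.
Cheapest feasible corner: $4.46.

$4.46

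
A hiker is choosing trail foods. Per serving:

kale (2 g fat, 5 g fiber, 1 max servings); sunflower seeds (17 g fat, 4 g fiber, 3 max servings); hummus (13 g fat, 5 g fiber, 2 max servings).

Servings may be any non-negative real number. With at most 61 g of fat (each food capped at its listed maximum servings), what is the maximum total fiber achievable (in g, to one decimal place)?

Fiber per g fat: kale 2.5, hummus 0.3846, sunflower seeds 0.2353.
Take 1 serving of kale: uses 2 g fat, +5.0 g fiber (running total 5.0 g).
Take 2 servings of hummus: uses 26 g fat, +10.0 g fiber (running total 15.0 g).
Take 1.941 servings of sunflower seeds: uses 33 g fat, +7.8 g fiber (running total 22.8 g).
Greedy by best ratio exhausts the fat allowance optimally: 22.8 g.

22.8 g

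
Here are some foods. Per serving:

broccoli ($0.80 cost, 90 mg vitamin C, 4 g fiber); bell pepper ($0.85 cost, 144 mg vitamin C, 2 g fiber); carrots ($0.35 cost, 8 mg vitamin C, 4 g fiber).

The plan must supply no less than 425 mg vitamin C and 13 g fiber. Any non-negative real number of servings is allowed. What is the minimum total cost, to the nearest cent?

$3.06

Compare the cost at each extreme point of the feasible region.
broccoli only: max(425/90, 13/4) = 4.722 servings → $3.78.
bell pepper only: max(425/144, 13/2) = 6.5 servings → $5.53.
carrots only: max(425/8, 13/4) = 53.12 servings → $18.59.
broccoli + bell pepper with both tight: 2.581 servings and 1.338 servings → $3.20.
broccoli + carrots with both targets exact would need a negative amount; discard.
bell pepper + carrots with both tight: 2.85 servings and 1.825 servings → $3.06.
So the least-cost plan costs $3.06.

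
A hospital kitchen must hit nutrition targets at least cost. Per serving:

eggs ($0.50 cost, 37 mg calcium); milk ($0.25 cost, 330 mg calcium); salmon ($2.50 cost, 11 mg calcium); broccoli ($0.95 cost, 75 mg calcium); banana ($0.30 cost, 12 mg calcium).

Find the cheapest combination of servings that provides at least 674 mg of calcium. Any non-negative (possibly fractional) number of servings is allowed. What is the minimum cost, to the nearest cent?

Cost per mg of calcium: milk $0.0008, broccoli $0.0127, eggs $0.0135, banana $0.0250, salmon $0.2273.
With no serving limits, use only milk: 674 mg / 330 mg = 2.042 servings × $0.25 = $0.51.

$0.51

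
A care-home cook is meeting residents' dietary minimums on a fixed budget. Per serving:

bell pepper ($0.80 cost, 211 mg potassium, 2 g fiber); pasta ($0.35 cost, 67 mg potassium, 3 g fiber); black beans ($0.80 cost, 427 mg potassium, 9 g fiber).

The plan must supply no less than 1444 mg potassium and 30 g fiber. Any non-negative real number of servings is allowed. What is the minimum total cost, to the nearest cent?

$2.71

Check every corner: each single food scaled to meet both minima, and each pair solved so both constraints bind.
bell pepper only: max(1444/211, 30/2) = 15 servings → $12.00.
pasta only: max(1444/67, 30/3) = 21.55 servings → $7.54.
black beans only: max(1444/427, 30/9) = 3.382 servings → $2.71.
bell pepper + pasta with both tight: 4.653 servings and 6.898 servings → $6.14.
bell pepper + black beans with both tight: 0.178 servings and 3.294 servings → $2.78.
pasta + black beans: intersection lies outside the first quadrant.
So the least-cost plan costs $2.71.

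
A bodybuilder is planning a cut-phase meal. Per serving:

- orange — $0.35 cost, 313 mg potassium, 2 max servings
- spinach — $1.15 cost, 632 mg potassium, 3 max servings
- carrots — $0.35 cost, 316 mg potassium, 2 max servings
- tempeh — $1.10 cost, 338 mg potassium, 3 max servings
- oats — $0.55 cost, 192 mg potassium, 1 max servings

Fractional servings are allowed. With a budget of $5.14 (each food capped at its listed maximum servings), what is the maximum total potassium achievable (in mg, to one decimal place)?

3255.2 mg

Potassium per dollar: carrots 902.9, orange 894.3, spinach 549.6, oats 349.1, tempeh 307.3.
Take 2 servings of carrots: spends $0.70, +632.0 mg potassium (running total 632.0 mg).
Take 2 servings of orange: spends $0.70, +626.0 mg potassium (running total 1258.0 mg).
Take 3 servings of spinach: spends $3.45, +1896.0 mg potassium (running total 3154.0 mg).
Take 0.5273 servings of oats: spends $0.29, +101.2 mg potassium (running total 3255.2 mg).
Filling greedily by potassium-per-dollar is optimal for one linear limit, giving 3255.2 mg.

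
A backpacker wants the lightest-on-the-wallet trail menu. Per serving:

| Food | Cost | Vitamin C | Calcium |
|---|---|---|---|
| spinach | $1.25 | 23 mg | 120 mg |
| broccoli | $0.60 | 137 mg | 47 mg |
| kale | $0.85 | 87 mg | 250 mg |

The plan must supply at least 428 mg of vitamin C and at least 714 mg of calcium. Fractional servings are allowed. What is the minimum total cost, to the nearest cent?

$3.08

spinach only: max(428/23, 714/120) = 18.61 servings → $23.26.
broccoli only: max(428/137, 714/47) = 15.19 servings → $9.11.
kale only: max(428/87, 714/250) = 4.92 servings → $4.18.
spinach + broccoli with both tight: 5.059 servings and 2.275 servings → $7.69.
spinach + kale: intersection lies outside the first quadrant.
broccoli + kale with both tight: 1.488 servings and 2.576 servings → $3.08.
So the least-cost plan costs $3.08.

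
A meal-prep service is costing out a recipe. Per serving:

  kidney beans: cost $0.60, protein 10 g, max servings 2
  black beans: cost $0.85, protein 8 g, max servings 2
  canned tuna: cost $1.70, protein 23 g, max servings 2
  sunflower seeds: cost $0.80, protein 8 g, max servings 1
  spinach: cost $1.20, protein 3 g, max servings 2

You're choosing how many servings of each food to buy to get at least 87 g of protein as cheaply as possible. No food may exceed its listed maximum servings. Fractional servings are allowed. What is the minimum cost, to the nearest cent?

Cost per g of protein: kidney beans $0.0600, canned tuna $0.0739, sunflower seeds $0.1000, black beans $0.1062, spinach $0.4000.
Take 2 servings of kidney beans: +20.0 g protein for $1.20 (total $1.20, still need 67.0 g).
Take 2 servings of canned tuna: +46.0 g protein for $3.40 (total $4.60, still need 21.0 g).
Take 1 serving of sunflower seeds: +8.0 g protein for $0.80 (total $5.40, still need 13.0 g).
Take 1.625 servings of black beans: +13.0 g protein for $1.38 (total $6.78, still need 0.0 g).
Filling from the cheapest source first is optimal under one linear minimum: $6.78.

$6.78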